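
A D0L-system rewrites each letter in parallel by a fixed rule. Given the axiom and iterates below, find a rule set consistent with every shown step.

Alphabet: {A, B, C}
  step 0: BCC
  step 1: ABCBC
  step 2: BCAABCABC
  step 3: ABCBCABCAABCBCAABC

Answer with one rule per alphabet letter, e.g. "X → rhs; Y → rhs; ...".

  step 2 ⇒ step 3: BCAABCABC ⇒ A·BC·BCA·BCA·A·BC·BCA·A·BC
    A ↦ BCA
    B ↦ A
    C ↦ BC

A->BCA, B->A, C->BC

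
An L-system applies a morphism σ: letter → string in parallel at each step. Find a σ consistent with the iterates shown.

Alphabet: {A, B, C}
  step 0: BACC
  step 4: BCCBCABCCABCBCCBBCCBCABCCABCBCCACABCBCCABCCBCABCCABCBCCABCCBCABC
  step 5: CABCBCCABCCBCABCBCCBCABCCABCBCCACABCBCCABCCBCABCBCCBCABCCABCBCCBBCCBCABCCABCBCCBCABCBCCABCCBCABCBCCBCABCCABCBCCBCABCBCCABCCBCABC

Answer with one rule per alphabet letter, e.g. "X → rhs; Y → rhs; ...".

A->CB, B->CA, C->BC

  step 4 ⇒ step 5: BCCBCABCCABCBCCBBCCBCABCCABCBCCACABCBCCABCCBCABCCABCBCCABCCBCABC ⇒ CA·BC·BC·CA·BC·CB·CA·BC·BC·CB·CA·BC·CA·BC·BC·CA·CA·BC·BC·CA·BC·CB·CA·BC·BC·CB·CA·BC·CA·BC·BC·CB·BC·CB·CA·BC·CA·BC·BC·CB·CA·BC·BC·CA·BC·CB·CA·BC·BC·CB·CA·BC·CA·BC·BC·CB·CA·BC·BC·CA·BC·CB·CA·BC
    A ↦ CB
    B ↦ CA
    C ↦ BC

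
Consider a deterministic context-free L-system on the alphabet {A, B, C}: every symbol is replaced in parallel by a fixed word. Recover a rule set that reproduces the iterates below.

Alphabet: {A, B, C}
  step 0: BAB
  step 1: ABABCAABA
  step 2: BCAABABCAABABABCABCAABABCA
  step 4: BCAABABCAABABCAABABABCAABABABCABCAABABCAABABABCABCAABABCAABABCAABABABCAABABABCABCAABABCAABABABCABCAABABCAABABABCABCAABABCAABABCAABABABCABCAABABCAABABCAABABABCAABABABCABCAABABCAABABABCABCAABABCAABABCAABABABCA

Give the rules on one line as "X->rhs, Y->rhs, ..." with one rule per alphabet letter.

  step 1 ⇒ step 2: ABABCAABA ⇒ BCA·ABA·BCA·ABA·BA·BCA·BCA·ABA·BCA
    A ↦ BCA
    B ↦ ABA
    C ↦ BA

A->BCA, B->ABA, C->BA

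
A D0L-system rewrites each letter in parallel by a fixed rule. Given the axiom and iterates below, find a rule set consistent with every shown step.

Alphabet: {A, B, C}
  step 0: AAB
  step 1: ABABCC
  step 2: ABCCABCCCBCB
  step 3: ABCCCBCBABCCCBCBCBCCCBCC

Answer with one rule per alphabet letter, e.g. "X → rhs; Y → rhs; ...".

  step 2 ⇒ step 3: ABCCABCCCBCB ⇒ AB·CC·CB·CB·AB·CC·CB·CB·CB·CC·CB·CC
    A ↦ AB
    B ↦ CC
    C ↦ CB

A->AB, B->CC, C->CB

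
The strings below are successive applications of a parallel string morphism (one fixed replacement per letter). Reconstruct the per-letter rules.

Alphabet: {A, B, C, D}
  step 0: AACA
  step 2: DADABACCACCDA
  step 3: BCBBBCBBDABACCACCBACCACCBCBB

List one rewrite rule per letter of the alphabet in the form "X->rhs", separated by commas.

A->B, B->DA, C->ACC, D->BCB

  step 2 ⇒ step 3: DADABACCACCDA ⇒ BCB·B·BCB·B·DA·B·ACC·ACC·B·ACC·ACC·BCB·B
    A ↦ B
    B ↦ DA
    C ↦ ACC
    D ↦ BCB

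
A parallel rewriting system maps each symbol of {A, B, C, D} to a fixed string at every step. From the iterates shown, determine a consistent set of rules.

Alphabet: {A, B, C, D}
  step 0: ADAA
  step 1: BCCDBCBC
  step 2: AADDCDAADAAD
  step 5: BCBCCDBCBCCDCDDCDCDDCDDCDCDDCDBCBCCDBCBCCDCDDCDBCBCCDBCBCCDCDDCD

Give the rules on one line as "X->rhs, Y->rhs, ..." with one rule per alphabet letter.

  step 1 ⇒ step 2: BCCDBCBC ⇒ AA·D·D·CD·AA·D·AA·D
    B ↦ AA
    C ↦ D
    D ↦ CD
  step 0 ⇒ step 1: ADAA ⇒ BC·CD·BC·BC
    A ↦ BC

A->BC, B->AA, C->D, D->CD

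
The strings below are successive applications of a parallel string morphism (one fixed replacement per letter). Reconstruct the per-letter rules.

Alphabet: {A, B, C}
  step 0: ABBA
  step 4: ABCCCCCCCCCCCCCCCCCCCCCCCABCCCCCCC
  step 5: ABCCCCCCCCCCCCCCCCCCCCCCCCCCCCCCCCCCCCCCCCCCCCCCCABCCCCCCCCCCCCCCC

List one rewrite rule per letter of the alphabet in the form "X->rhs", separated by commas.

  step 4 ⇒ step 5: ABCCCCCCCCCCCCCCCCCCCCCCCABCCCCCCC ⇒ AB·C·CC·CC·CC·CC·CC·CC·CC·CC·CC·CC·CC·CC·CC·CC·CC·CC·CC·CC·CC·CC·CC·CC·CC·AB·C·CC·CC·CC·CC·CC·CC·CC
    A ↦ AB
    B ↦ C
    C ↦ CC

A->AB, B->C, C->CC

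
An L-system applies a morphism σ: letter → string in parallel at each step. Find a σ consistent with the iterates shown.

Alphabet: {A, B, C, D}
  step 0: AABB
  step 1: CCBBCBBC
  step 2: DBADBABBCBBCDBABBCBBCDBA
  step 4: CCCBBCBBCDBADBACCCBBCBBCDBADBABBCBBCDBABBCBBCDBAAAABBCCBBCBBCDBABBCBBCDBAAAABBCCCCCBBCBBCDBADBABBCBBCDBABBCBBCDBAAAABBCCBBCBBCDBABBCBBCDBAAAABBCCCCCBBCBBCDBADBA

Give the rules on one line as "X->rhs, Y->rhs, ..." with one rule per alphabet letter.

A->C, B->BBC, C->DBA, D->AAA

  step 1 ⇒ step 2: CCBBCBBC ⇒ DBA·DBA·BBC·BBC·DBA·BBC·BBC·DBA
    B ↦ BBC
    C ↦ DBA
  step 0 ⇒ step 1: AABB ⇒ C·C·BBC·BBC
    A ↦ C
    D ↦ AAA  (constrained at step 2)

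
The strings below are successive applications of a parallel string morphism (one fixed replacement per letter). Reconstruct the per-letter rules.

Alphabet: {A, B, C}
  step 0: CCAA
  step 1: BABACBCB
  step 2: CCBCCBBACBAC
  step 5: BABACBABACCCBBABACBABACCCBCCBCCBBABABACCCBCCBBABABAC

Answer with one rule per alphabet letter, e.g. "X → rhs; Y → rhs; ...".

  step 1 ⇒ step 2: BABACBCB ⇒ C·CB·C·CB·BA·C·BA·C
    A ↦ CB
    B ↦ C
    C ↦ BA

A->CB, B->C, C->BA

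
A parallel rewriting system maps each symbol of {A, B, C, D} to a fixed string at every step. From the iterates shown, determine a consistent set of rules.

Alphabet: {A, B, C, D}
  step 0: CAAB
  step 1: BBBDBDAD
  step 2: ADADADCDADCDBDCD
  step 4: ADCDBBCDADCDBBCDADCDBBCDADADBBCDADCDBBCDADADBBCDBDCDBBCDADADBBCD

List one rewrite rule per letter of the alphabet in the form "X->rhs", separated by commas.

A->BD, B->AD, C->BB, D->CD

  step 1 ⇒ step 2: BBBDBDAD ⇒ AD·AD·AD·CD·AD·CD·BD·CD
    A ↦ BD
    B ↦ AD
    D ↦ CD
  step 0 ⇒ step 1: CAAB ⇒ BB·BD·BD·AD
    C ↦ BB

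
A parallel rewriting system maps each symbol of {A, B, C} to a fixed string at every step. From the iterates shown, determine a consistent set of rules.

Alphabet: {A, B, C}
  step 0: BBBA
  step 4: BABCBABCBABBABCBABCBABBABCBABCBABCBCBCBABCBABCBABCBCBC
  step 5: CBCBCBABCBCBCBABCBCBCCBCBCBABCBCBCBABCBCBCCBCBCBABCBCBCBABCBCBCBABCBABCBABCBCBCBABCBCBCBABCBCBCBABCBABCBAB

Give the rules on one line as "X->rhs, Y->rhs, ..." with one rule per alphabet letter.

  step 4 ⇒ step 5: BABCBABCBABBABCBABCBABBABCBABCBABCBCBCBABCBABCBABCBCBC ⇒ C·BCB·C·BAB·C·BCB·C·BAB·C·BCB·C·C·BCB·C·BAB·C·BCB·C·BAB·C·BCB·C·C·BCB·C·BAB·C·BCB·C·BAB·C·BCB·C·BAB·C·BAB·C·BAB·C·BCB·C·BAB·C·BCB·C·BAB·C·BCB·C·BAB·C·BAB·C·BAB
    A ↦ BCB
    B ↦ C
    C ↦ BAB

A->BCB, B->C, C->BAB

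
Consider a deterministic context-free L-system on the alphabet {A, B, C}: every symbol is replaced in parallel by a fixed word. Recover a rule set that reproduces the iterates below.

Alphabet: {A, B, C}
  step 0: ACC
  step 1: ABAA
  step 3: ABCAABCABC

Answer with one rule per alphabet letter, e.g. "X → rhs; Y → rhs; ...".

  step 0 ⇒ step 1: ACC ⇒ AB·A·A
    A ↦ AB
    C ↦ A
    B ↦ C  (constrained at step 1)

A->AB, B->C, C->A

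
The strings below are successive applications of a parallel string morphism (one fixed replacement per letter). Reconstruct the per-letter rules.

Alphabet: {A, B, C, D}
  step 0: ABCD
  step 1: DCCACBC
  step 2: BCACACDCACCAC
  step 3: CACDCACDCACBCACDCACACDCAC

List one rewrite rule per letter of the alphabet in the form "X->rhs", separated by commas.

  step 2 ⇒ step 3: BCACACDCACCAC ⇒ C·AC·DC·AC·DC·AC·BC·AC·DC·AC·AC·DC·AC
    A ↦ DC
    B ↦ C
    C ↦ AC
    D ↦ BC

A->DC, B->C, C->AC, D->BC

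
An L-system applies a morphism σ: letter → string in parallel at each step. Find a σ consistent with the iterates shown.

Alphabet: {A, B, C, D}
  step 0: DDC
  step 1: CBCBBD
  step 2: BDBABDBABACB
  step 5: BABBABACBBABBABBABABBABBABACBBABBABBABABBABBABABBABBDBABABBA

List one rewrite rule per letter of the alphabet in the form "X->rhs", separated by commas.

A->B, B->BA, C->BD, D->CB

  step 1 ⇒ step 2: CBCBBD ⇒ BD·BA·BD·BA·BA·CB
    B ↦ BA
    C ↦ BD
    D ↦ CB
    A ↦ B  (constrained at step 2)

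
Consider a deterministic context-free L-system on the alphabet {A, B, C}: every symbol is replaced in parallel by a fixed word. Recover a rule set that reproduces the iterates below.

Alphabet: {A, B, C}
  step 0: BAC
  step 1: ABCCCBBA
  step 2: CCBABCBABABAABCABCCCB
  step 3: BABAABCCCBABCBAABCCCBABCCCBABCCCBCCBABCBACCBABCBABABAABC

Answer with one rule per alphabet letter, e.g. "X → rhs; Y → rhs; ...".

  step 2 ⇒ step 3: CCBABCBABABAABCABCCCB ⇒ BA·BA·ABC·CCB·ABC·BA·ABC·CCB·ABC·CCB·ABC·CCB·CCB·ABC·BA·CCB·ABC·BA·BA·BA·ABC
    A ↦ CCB
    B ↦ ABC
    C ↦ BA

A->CCB, B->ABC, C->BA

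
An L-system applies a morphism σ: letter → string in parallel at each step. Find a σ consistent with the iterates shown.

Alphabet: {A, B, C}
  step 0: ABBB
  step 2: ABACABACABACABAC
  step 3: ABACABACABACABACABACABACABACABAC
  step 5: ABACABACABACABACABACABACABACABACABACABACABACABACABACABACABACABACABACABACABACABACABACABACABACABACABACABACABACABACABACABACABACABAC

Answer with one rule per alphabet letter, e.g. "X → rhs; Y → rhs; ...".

A->AB, B->AC, C->AC

  step 2 ⇒ step 3: ABACABACABACABAC ⇒ AB·AC·AB·AC·AB·AC·AB·AC·AB·AC·AB·AC·AB·AC·AB·AC
    A ↦ AB
    B ↦ AC
    C ↦ AC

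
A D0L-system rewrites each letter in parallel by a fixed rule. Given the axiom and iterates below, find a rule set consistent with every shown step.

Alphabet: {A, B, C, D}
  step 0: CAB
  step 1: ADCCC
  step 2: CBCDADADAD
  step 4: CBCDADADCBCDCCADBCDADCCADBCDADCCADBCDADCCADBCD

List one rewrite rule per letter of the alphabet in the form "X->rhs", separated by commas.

A->C, B->CC, C->AD, D->BCD

  step 1 ⇒ step 2: ADCCC ⇒ C·BCD·AD·AD·AD
    A ↦ C
    C ↦ AD
    D ↦ BCD
  step 0 ⇒ step 1: CAB ⇒ AD·C·CC
    B ↦ CC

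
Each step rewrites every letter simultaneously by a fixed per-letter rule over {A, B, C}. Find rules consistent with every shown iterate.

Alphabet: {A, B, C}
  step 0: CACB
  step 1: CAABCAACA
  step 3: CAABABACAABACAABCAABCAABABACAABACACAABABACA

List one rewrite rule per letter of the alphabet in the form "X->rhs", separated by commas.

  step 0 ⇒ step 1: CACB ⇒ CA·AB·CA·ACA
    A ↦ AB
    B ↦ ACA
    C ↦ CA

A->AB, B->ACA, C->CA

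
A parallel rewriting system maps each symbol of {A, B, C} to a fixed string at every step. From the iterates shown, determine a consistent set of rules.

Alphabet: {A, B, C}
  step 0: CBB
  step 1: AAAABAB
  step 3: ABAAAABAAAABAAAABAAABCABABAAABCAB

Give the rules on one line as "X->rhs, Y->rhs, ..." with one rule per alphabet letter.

  step 0 ⇒ step 1: CBB ⇒ AAA·AB·AB
    B ↦ AB
    C ↦ AAA
    A ↦ BC  (constrained at step 1)

A->BC, B->AB, C->AAA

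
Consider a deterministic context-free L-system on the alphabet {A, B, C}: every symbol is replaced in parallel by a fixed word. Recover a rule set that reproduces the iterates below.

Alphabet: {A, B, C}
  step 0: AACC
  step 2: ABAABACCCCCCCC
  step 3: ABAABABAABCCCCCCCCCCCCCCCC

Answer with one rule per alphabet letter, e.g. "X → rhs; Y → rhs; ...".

A->AB, B->A, C->CC

  step 2 ⇒ step 3: ABAABACCCCCCCC ⇒ AB·A·AB·AB·A·AB·CC·CC·CC·CC·CC·CC·CC·CC
    A ↦ AB
    B ↦ A
    C ↦ CC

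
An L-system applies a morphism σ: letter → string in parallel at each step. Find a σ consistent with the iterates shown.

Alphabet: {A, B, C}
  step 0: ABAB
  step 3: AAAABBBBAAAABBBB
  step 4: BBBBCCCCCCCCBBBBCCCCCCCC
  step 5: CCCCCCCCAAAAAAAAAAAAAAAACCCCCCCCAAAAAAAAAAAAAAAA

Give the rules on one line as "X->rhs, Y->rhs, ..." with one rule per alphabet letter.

  step 4 ⇒ step 5: BBBBCCCCCCCCBBBBCCCCCCCC ⇒ CC·CC·CC·CC·AA·AA·AA·AA·AA·AA·AA·AA·CC·CC·CC·CC·AA·AA·AA·AA·AA·AA·AA·AA
    B ↦ CC
    C ↦ AA
  step 3 ⇒ step 4: AAAABBBBAAAABBBB ⇒ B·B·B·B·CC·CC·CC·CC·B·B·B·B·CC·CC·CC·CC
    A ↦ B

A->B, B->CC, C->AA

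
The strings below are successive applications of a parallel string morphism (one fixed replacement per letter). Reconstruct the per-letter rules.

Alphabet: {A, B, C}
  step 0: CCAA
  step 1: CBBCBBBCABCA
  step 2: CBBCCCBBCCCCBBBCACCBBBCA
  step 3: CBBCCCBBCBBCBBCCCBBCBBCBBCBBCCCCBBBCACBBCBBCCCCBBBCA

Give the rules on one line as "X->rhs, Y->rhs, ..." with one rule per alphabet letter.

A->BCA, B->C, C->CBB

  step 2 ⇒ step 3: CBBCCCBBCCCCBBBCACCBBBCA ⇒ CBB·C·C·CBB·CBB·CBB·C·C·CBB·CBB·CBB·CBB·C·C·C·CBB·BCA·CBB·CBB·C·C·C·CBB·BCA
    A ↦ BCA
    B ↦ C
    C ↦ CBB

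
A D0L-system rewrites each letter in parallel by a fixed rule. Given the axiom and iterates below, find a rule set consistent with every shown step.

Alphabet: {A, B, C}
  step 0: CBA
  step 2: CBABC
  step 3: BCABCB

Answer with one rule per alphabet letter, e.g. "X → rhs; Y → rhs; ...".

  step 2 ⇒ step 3: CBABC ⇒ B·C·AB·C·B
    A ↦ AB
    B ↦ C
    C ↦ B

A->AB, B->C, C->B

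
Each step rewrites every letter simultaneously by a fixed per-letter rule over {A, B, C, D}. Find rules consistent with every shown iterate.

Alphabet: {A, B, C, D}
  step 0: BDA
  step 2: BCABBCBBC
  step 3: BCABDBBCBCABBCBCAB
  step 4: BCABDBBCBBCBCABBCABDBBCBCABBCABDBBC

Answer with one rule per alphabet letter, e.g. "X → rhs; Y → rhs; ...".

  step 3 ⇒ step 4: BCABDBBCBCABBCBCAB ⇒ BC·AB·DB·BC·B·BC·BC·AB·BC·AB·DB·BC·BC·AB·BC·AB·DB·BC
    A ↦ DB
    B ↦ BC
    C ↦ AB
    D ↦ B

A->DB, B->BC, C->AB, D->B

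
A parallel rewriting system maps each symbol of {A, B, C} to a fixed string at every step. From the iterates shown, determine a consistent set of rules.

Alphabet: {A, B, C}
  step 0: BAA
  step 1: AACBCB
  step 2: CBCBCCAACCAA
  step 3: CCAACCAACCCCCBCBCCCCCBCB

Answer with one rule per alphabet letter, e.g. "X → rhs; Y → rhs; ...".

  step 2 ⇒ step 3: CBCBCCAACCAA ⇒ CC·AA·CC·AA·CC·CC·CB·CB·CC·CC·CB·CB
    A ↦ CB
    B ↦ AA
    C ↦ CC

A->CB, B->AA, C->CC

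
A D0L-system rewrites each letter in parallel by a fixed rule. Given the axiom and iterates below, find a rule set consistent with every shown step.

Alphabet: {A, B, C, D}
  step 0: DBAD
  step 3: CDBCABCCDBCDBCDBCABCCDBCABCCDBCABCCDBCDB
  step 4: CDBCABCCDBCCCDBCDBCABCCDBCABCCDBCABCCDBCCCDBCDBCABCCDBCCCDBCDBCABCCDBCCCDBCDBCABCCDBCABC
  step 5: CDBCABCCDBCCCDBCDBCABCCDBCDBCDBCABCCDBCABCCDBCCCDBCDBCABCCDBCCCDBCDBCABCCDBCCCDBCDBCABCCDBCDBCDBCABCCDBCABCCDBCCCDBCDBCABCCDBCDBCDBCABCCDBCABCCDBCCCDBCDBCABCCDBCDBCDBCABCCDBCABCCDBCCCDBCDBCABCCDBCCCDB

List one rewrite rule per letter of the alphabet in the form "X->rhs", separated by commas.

  step 4 ⇒ step 5: CDBCABCCDBCCCDBCDBCABCCDBCABCCDBCABCCDBCCCDBCDBCABCCDBCCCDBCDBCABCCDBCCCDBCDBCABCCDBCABC ⇒ CDB·CAB·C·CDB·C·C·CDB·CDB·CAB·C·CDB·CDB·CDB·CAB·C·CDB·CAB·C·CDB·C·C·CDB·CDB·CAB·C·CDB·C·C·CDB·CDB·CAB·C·CDB·C·C·CDB·CDB·CAB·C·CDB·CDB·CDB·CAB·C·CDB·CAB·C·CDB·C·C·CDB·CDB·CAB·C·CDB·CDB·CDB·CAB·C·CDB·CAB·C·CDB·C·C·CDB·CDB·CAB·C·CDB·CDB·CDB·CAB·C·CDB·CAB·C·CDB·C·C·CDB·CDB·CAB·C·CDB·C·C·CDB
    A ↦ C
    B ↦ C
    C ↦ CDB
    D ↦ CAB

A->C, B->C, C->CDB, D->CAB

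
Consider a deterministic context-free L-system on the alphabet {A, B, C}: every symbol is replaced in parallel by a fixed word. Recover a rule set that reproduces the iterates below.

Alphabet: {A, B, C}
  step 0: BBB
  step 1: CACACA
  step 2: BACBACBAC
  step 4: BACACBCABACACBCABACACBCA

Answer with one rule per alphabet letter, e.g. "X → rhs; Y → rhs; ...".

  step 1 ⇒ step 2: CACACA ⇒ B·AC·B·AC·B·AC
    A ↦ AC
    C ↦ B
  step 0 ⇒ step 1: BBB ⇒ CA·CA·CA
    B ↦ CA

A->AC, B->CA, C->B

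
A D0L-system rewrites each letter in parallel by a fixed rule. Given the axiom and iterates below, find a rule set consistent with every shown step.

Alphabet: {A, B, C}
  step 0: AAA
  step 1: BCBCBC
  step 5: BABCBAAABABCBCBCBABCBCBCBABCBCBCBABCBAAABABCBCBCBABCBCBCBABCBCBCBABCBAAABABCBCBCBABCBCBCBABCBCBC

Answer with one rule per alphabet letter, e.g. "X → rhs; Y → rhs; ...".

A->BC, B->BA, C->AA

  step 0 ⇒ step 1: AAA ⇒ BC·BC·BC
    A ↦ BC
    B ↦ BA  (constrained at step 1)
    C ↦ AA  (constrained at step 1)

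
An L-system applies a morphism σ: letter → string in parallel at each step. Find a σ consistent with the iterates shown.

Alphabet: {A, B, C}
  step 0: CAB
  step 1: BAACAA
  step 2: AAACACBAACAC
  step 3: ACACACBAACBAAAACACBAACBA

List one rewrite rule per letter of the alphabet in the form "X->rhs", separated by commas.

A->AC, B->AA, C->BA

  step 2 ⇒ step 3: AAACACBAACAC ⇒ AC·AC·AC·BA·AC·BA·AA·AC·AC·BA·AC·BA
    A ↦ AC
    B ↦ AA
    C ↦ BA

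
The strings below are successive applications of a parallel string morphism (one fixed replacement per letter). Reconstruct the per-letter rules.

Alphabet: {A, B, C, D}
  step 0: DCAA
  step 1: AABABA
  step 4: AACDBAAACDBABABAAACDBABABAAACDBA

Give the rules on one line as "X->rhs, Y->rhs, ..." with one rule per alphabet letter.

  step 0 ⇒ step 1: DCAA ⇒ A·A·BA·BA
    A ↦ BA
    C ↦ A
    D ↦ A
    B ↦ CD  (constrained at step 1)

A->BA, B->CD, C->A, D->A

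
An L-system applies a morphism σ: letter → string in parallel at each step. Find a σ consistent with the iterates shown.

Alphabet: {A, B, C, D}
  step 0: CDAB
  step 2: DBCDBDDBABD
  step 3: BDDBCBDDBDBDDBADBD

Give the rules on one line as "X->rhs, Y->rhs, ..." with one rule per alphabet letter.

  step 2 ⇒ step 3: DBCDBDDBABD ⇒ BD·D·BC·BD·D·BD·BD·D·BA·D·BD
    A ↦ BA
    B ↦ D
    C ↦ BC
    D ↦ BD

A->BA, B->D, C->BC, D->BD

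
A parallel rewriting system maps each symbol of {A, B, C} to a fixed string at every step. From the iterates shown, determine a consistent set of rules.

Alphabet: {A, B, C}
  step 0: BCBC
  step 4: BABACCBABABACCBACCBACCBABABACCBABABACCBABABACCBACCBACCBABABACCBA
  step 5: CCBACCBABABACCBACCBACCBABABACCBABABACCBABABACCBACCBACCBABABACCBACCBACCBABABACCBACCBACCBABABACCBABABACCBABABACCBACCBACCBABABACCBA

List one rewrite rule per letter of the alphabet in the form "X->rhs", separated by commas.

A->BA, B->CC, C->BA

  step 4 ⇒ step 5: BABACCBABABACCBACCBACCBABABACCBABABACCBABABACCBACCBACCBABABACCBA ⇒ CC·BA·CC·BA·BA·BA·CC·BA·CC·BA·CC·BA·BA·BA·CC·BA·BA·BA·CC·BA·BA·BA·CC·BA·CC·BA·CC·BA·BA·BA·CC·BA·CC·BA·CC·BA·BA·BA·CC·BA·CC·BA·CC·BA·BA·BA·CC·BA·BA·BA·CC·BA·BA·BA·CC·BA·CC·BA·CC·BA·BA·BA·CC·BA
    A ↦ BA
    B ↦ CC
    C ↦ BA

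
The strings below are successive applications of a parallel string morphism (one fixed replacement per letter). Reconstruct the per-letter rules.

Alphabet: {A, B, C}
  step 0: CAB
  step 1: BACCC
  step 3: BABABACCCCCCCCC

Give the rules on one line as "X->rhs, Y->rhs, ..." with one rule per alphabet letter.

  step 0 ⇒ step 1: CAB ⇒ BA·CC·C
    A ↦ CC
    B ↦ C
    C ↦ BA

A->CC, B->C, C->BA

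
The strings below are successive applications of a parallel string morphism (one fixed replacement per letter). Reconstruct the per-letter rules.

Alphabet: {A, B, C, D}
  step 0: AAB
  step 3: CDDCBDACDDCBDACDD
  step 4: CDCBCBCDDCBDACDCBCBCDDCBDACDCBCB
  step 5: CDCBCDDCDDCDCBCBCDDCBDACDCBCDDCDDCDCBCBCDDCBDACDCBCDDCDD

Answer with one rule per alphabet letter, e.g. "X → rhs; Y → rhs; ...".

  step 4 ⇒ step 5: CDCBCBCDDCBDACDCBCBCDDCBDACDCBCB ⇒ CD·CB·CD·D·CD·D·CD·CB·CB·CD·D·CB·DA·CD·CB·CD·D·CD·D·CD·CB·CB·CD·D·CB·DA·CD·CB·CD·D·CD·D
    A ↦ DA
    B ↦ D
    C ↦ CD
    D ↦ CB

A->DA, B->D, C->CD, D->CB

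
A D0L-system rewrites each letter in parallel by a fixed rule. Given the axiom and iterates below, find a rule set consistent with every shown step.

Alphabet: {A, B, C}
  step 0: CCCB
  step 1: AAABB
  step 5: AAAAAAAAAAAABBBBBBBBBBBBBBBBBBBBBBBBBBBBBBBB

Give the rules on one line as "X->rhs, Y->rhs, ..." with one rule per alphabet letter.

  step 0 ⇒ step 1: CCCB ⇒ A·A·A·BB
    B ↦ BB
    C ↦ A
    A ↦ CC  (constrained at step 1)

A->CC, B->BB, C->A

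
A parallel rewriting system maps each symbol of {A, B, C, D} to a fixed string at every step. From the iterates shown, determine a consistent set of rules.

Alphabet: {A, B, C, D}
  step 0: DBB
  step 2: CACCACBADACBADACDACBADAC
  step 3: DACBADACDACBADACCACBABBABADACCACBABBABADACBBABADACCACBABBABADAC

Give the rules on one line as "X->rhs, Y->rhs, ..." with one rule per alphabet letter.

A->BA, B->CAC, C->DAC, D->BBA

  step 2 ⇒ step 3: CACCACBADACBADACDACBADAC ⇒ DAC·BA·DAC·DAC·BA·DAC·CAC·BA·BBA·BA·DAC·CAC·BA·BBA·BA·DAC·BBA·BA·DAC·CAC·BA·BBA·BA·DAC
    A ↦ BA
    B ↦ CAC
    C ↦ DAC
    D ↦ BBA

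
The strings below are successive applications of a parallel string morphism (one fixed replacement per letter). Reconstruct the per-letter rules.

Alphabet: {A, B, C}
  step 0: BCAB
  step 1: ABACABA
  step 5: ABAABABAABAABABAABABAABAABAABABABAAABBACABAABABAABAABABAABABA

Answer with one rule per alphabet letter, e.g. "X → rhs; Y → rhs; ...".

A->AB, B->A, C->BAC

  step 0 ⇒ step 1: BCAB ⇒ A·BAC·AB·A
    A ↦ AB
    B ↦ A
    C ↦ BAC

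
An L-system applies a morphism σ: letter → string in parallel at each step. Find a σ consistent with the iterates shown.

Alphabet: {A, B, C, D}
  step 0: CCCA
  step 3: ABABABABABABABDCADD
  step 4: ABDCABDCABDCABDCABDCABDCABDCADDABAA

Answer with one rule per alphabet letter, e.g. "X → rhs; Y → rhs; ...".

  step 3 ⇒ step 4: ABABABABABABABDCADD ⇒ AB·DC·AB·DC·AB·DC·AB·DC·AB·DC·AB·DC·AB·DC·A·DD·AB·A·A
    A ↦ AB
    B ↦ DC
    C ↦ DD
    D ↦ A

A->AB, B->DC, C->DD, D->A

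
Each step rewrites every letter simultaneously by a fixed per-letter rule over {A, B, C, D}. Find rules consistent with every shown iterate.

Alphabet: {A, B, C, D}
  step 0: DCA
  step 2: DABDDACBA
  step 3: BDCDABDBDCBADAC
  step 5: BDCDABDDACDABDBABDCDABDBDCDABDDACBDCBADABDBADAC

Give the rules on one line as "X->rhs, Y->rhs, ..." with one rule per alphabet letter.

  step 2 ⇒ step 3: DABDDACBA ⇒ BD·C·DA·BD·BD·C·BA·DA·C
    A ↦ C
    B ↦ DA
    C ↦ BA
    D ↦ BD

A->C, B->DA, C->BA, D->BD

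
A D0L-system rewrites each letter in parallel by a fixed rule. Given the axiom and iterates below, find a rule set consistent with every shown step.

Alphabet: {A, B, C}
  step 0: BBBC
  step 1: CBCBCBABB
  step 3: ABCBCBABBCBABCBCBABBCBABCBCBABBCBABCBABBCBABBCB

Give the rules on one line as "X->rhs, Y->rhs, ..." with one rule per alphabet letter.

  step 0 ⇒ step 1: BBBC ⇒ CB·CB·CB·ABB
    B ↦ CB
    C ↦ ABB
    A ↦ AB  (constrained at step 1)

A->AB, B->CB, C->ABB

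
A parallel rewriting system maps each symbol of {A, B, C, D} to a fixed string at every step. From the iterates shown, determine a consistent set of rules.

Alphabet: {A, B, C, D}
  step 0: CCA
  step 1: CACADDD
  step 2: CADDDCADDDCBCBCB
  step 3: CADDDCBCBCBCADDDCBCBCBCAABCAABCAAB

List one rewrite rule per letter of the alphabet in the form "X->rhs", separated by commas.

  step 2 ⇒ step 3: CADDDCADDDCBCBCB ⇒ CA·DDD·CB·CB·CB·CA·DDD·CB·CB·CB·CA·AB·CA·AB·CA·AB
    A ↦ DDD
    B ↦ AB
    C ↦ CA
    D ↦ CB

A->DDD, B->AB, C->CA, D->CB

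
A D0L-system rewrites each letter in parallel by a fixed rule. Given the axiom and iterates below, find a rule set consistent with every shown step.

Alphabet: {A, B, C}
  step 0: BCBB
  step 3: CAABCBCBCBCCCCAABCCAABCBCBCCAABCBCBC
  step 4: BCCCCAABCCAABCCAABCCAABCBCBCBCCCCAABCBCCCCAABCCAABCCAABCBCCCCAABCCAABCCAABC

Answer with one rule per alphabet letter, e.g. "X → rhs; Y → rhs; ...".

  step 3 ⇒ step 4: CAABCBCBCBCCCCAABCCAABCBCBCCAABCBCBC ⇒ BC·C·C·CAA·BC·CAA·BC·CAA·BC·CAA·BC·BC·BC·BC·C·C·CAA·BC·BC·C·C·CAA·BC·CAA·BC·CAA·BC·BC·C·C·CAA·BC·CAA·BC·CAA·BC
    A ↦ C
    B ↦ CAA
    C ↦ BC

A->C, B->CAA, C->BC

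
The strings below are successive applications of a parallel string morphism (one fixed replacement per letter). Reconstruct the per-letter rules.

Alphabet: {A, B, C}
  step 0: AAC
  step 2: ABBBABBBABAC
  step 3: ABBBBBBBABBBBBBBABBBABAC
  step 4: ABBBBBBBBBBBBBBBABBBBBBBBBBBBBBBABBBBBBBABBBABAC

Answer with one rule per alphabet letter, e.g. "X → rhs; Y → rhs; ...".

A->AB, B->BB, C->AC

  step 3 ⇒ step 4: ABBBBBBBABBBBBBBABBBABAC ⇒ AB·BB·BB·BB·BB·BB·BB·BB·AB·BB·BB·BB·BB·BB·BB·BB·AB·BB·BB·BB·AB·BB·AB·AC
    A ↦ AB
    B ↦ BB
    C ↦ AC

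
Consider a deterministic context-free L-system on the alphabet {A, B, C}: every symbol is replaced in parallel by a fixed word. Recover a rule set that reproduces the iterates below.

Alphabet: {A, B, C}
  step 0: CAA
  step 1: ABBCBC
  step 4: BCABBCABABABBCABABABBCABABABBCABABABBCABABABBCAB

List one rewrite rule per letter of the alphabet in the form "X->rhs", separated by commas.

  step 0 ⇒ step 1: CAA ⇒ AB·BC·BC
    A ↦ BC
    C ↦ AB
    B ↦ AB  (constrained at step 1)

A->BC, B->AB, C->AB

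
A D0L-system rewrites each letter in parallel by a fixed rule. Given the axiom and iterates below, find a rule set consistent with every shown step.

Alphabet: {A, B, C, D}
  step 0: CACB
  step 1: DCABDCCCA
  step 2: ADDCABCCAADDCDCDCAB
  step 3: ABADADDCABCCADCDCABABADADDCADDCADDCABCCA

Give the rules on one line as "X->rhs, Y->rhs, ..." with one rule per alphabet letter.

  step 2 ⇒ step 3: ADDCABCCAADDCDCDCAB ⇒ AB·AD·AD·DC·AB·CCA·DC·DC·AB·AB·AD·AD·DC·AD·DC·AD·DC·AB·CCA
    A ↦ AB
    B ↦ CCA
    C ↦ DC
    D ↦ AD

A->AB, B->CCA, C->DC, D->AD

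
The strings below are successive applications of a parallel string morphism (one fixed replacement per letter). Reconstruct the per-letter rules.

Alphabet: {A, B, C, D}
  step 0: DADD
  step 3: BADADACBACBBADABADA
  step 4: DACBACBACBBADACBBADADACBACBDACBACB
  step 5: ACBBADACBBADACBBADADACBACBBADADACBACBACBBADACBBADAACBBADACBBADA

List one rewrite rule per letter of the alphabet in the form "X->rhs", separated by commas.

  step 4 ⇒ step 5: DACBACBACBBADACBBADADACBACBDACBACB ⇒ A·CB·BA·DA·CB·BA·DA·CB·BA·DA·DA·CB·A·CB·BA·DA·DA·CB·A·CB·A·CB·BA·DA·CB·BA·DA·A·CB·BA·DA·CB·BA·DA
    A ↦ CB
    B ↦ DA
    C ↦ BA
    D ↦ A

A->CB, B->DA, C->BA, D->A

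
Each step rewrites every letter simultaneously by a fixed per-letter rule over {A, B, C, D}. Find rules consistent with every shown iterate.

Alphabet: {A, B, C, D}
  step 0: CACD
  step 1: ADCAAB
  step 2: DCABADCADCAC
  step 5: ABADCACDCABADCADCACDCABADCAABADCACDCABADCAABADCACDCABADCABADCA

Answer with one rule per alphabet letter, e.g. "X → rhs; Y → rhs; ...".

A->DCA, B->C, C->A, D->B

  step 1 ⇒ step 2: ADCAAB ⇒ DCA·B·A·DCA·DCA·C
    A ↦ DCA
    B ↦ C
    C ↦ A
    D ↦ B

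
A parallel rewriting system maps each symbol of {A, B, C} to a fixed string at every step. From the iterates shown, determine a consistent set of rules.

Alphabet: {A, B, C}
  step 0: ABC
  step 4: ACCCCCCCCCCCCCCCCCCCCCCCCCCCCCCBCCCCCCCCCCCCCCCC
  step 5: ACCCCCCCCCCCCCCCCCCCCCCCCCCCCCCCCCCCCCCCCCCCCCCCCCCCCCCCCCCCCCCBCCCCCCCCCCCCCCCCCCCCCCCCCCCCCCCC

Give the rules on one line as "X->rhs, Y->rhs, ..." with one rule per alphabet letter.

  step 4 ⇒ step 5: ACCCCCCCCCCCCCCCCCCCCCCCCCCCCCCBCCCCCCCCCCCCCCCC ⇒ AC·CC·CC·CC·CC·CC·CC·CC·CC·CC·CC·CC·CC·CC·CC·CC·CC·CC·CC·CC·CC·CC·CC·CC·CC·CC·CC·CC·CC·CC·CC·CB·CC·CC·CC·CC·CC·CC·CC·CC·CC·CC·CC·CC·CC·CC·CC·CC
    A ↦ AC
    B ↦ CB
    C ↦ CC

A->AC, B->CB, C->CC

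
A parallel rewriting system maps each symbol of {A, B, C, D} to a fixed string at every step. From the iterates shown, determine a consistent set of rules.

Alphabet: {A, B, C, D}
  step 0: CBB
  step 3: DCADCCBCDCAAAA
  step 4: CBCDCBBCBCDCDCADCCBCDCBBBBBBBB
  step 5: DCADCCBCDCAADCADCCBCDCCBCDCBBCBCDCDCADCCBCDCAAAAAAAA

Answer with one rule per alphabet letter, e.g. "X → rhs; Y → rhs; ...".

  step 4 ⇒ step 5: CBCDCBBCBCDCDCADCCBCDCBBBBBBBB ⇒ DC·A·DC·CBC·DC·A·A·DC·A·DC·CBC·DC·CBC·DC·BB·CBC·DC·DC·A·DC·CBC·DC·A·A·A·A·A·A·A·A
    A ↦ BB
    B ↦ A
    C ↦ DC
    D ↦ CBC

A->BB, B->A, C->DC, D->CBC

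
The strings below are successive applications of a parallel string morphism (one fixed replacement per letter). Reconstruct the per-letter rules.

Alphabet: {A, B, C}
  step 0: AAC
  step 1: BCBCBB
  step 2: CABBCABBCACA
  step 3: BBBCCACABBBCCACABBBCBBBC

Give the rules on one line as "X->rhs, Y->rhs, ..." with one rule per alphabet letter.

  step 2 ⇒ step 3: CABBCABBCACA ⇒ BB·BC·CA·CA·BB·BC·CA·CA·BB·BC·BB·BC
    A ↦ BC
    B ↦ CA
    C ↦ BB

A->BC, B->CA, C->BB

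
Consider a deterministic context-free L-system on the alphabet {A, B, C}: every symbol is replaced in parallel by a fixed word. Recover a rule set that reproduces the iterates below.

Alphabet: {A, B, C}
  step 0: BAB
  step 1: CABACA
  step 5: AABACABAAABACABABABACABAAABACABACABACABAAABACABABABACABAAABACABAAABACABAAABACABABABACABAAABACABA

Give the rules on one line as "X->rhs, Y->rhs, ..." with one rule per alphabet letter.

  step 0 ⇒ step 1: BAB ⇒ CA·BA·CA
    A ↦ BA
    B ↦ CA
    C ↦ AA  (constrained at step 1)

A->BA, B->CA, C->AA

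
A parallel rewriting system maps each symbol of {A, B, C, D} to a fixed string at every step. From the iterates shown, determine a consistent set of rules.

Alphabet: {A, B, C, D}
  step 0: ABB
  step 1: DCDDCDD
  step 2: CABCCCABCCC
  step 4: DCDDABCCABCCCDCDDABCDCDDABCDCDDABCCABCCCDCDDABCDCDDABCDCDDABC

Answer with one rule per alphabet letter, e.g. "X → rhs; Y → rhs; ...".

  step 1 ⇒ step 2: DCDDCDD ⇒ C·ABC·C·C·ABC·C·C
    C ↦ ABC
    D ↦ C
  step 0 ⇒ step 1: ABB ⇒ D·CDD·CDD
    A ↦ D
  step 0 ⇒ step 1: ABB ⇒ D·CDD·CDD
    B ↦ CDD

A->D, B->CDD, C->ABC, D->C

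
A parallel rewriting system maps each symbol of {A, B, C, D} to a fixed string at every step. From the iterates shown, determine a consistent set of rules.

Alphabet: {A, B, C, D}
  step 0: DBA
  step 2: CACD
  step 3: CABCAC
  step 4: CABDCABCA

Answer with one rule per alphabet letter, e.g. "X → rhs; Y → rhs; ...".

  step 3 ⇒ step 4: CABCAC ⇒ CA·B·D·CA·B·CA
    A ↦ B
    B ↦ D
    C ↦ CA
  step 2 ⇒ step 3: CACD ⇒ CA·B·CA·C
    D ↦ C

A->B, B->D, C->CA, D->C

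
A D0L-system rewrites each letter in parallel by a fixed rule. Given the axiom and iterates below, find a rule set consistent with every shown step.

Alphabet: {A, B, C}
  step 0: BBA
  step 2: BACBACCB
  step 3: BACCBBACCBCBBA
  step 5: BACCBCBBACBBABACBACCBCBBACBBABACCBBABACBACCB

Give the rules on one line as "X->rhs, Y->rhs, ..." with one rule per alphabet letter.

  step 2 ⇒ step 3: BACBACCB ⇒ BA·C·CB·BA·C·CB·CB·BA
    A ↦ C
    B ↦ BA
    C ↦ CB

A->C, B->BA, C->CB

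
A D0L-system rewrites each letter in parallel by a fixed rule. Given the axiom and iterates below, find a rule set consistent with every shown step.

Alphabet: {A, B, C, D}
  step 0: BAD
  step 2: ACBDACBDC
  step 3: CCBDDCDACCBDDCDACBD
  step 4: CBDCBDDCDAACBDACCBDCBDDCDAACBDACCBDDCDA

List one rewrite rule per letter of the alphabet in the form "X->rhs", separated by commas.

  step 3 ⇒ step 4: CCBDDCDACCBDDCDACBD ⇒ CBD·CBD·DCD·A·A·CBD·A·C·CBD·CBD·DCD·A·A·CBD·A·C·CBD·DCD·A
    A ↦ C
    B ↦ DCD
    C ↦ CBD
    D ↦ A

A->C, B->DCD, C->CBD, D->A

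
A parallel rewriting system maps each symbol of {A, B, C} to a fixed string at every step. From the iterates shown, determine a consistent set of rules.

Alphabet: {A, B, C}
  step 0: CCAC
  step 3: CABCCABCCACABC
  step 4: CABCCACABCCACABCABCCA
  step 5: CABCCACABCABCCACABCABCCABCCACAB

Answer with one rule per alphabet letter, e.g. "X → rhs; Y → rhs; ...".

  step 4 ⇒ step 5: CABCCACABCCACABCABCCA ⇒ CA·B·C·CA·CA·B·CA·B·C·CA·CA·B·CA·B·C·CA·B·C·CA·CA·B
    A ↦ B
    B ↦ C
    C ↦ CA

A->B, B->C, C->CA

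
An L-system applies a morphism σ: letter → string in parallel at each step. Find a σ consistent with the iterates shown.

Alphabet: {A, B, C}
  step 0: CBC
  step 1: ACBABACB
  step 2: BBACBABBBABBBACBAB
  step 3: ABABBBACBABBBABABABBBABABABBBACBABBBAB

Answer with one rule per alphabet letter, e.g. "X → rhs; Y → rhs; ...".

  step 2 ⇒ step 3: BBACBABBBABBBACBAB ⇒ AB·AB·BB·ACB·AB·BB·AB·AB·AB·BB·AB·AB·AB·BB·ACB·AB·BB·AB
    A ↦ BB
    B ↦ AB
    C ↦ ACB

A->BB, B->AB, C->ACB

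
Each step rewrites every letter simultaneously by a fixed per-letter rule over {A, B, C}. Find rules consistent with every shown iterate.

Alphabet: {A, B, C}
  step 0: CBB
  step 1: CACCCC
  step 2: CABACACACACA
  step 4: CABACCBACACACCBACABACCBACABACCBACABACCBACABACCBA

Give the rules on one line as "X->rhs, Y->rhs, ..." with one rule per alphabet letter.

A->BA, B->CC, C->CA

  step 1 ⇒ step 2: CACCCC ⇒ CA·BA·CA·CA·CA·CA
    A ↦ BA
    C ↦ CA
  step 0 ⇒ step 1: CBB ⇒ CA·CC·CC
    B ↦ CC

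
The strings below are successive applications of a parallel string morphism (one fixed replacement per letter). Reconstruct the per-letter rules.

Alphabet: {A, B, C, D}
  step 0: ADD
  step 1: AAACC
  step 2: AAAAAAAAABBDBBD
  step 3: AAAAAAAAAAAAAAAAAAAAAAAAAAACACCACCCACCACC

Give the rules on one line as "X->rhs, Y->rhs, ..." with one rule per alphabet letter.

A->AAA, B->CAC, C->BBD, D->C

  step 2 ⇒ step 3: AAAAAAAAABBDBBD ⇒ AAA·AAA·AAA·AAA·AAA·AAA·AAA·AAA·AAA·CAC·CAC·C·CAC·CAC·C
    A ↦ AAA
    B ↦ CAC
    D ↦ C
  step 1 ⇒ step 2: AAACC ⇒ AAA·AAA·AAA·BBD·BBD
    C ↦ BBD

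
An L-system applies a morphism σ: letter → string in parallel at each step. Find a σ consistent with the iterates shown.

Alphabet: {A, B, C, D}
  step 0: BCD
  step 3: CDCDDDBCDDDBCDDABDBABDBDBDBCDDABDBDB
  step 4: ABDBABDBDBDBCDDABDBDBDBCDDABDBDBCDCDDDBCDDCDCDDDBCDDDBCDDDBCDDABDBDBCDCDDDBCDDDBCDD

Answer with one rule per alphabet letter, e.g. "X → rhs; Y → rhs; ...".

A->CD, B->CDD, C->AB, D->DB

  step 3 ⇒ step 4: CDCDDDBCDDDBCDDABDBABDBDBDBCDDABDBDB ⇒ AB·DB·AB·DB·DB·DB·CDD·AB·DB·DB·DB·CDD·AB·DB·DB·CD·CDD·DB·CDD·CD·CDD·DB·CDD·DB·CDD·DB·CDD·AB·DB·DB·CD·CDD·DB·CDD·DB·CDD
    A ↦ CD
    B ↦ CDD
    C ↦ AB
    D ↦ DB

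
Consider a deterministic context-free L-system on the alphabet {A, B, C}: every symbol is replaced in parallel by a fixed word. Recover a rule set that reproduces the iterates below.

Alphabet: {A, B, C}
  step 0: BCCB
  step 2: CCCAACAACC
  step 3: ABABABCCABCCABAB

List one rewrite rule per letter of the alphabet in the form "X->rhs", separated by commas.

  step 2 ⇒ step 3: CCCAACAACC ⇒ AB·AB·AB·C·C·AB·C·C·AB·AB
    A ↦ C
    C ↦ AB
    B ↦ AA  (constrained at step 0)

A->C, B->AA, C->AB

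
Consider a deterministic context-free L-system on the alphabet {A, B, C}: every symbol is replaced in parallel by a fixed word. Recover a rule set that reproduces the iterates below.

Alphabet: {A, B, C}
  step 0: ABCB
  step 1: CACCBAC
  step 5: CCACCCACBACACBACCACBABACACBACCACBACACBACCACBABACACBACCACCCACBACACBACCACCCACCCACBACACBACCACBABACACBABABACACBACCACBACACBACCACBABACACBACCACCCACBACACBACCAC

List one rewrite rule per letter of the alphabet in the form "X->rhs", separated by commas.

  step 0 ⇒ step 1: ABCB ⇒ CAC·C·BA·C
    A ↦ CAC
    B ↦ C
    C ↦ BA

A->CAC, B->C, C->BA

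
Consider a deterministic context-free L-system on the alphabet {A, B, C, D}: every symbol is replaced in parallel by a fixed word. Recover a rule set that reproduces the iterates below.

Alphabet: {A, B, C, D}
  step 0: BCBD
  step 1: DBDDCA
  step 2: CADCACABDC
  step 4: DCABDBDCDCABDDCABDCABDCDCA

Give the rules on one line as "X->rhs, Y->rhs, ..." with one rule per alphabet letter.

A->C, B->D, C->BD, D->CA

  step 1 ⇒ step 2: DBDDCA ⇒ CA·D·CA·CA·BD·C
    A ↦ C
    B ↦ D
    C ↦ BD
    D ↦ CA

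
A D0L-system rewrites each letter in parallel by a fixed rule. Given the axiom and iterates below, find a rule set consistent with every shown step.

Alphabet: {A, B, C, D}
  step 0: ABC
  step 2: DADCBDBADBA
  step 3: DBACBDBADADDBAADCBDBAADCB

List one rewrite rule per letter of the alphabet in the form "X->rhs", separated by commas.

  step 2 ⇒ step 3: DADCBDBADBA ⇒ DBA·CB·DBA·D·AD·DBA·AD·CB·DBA·AD·CB
    A ↦ CB
    B ↦ AD
    C ↦ D
    D ↦ DBA

A->CB, B->AD, C->D, D->DBA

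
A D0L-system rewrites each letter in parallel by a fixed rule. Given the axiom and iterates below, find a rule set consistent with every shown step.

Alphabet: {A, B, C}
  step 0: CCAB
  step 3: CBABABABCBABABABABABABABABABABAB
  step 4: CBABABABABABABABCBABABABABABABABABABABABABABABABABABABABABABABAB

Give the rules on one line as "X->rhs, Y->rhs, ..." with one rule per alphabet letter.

A->AB, B->AB, C->CB

  step 3 ⇒ step 4: CBABABABCBABABABABABABABABABABAB ⇒ CB·AB·AB·AB·AB·AB·AB·AB·CB·AB·AB·AB·AB·AB·AB·AB·AB·AB·AB·AB·AB·AB·AB·AB·AB·AB·AB·AB·AB·AB·AB·AB
    A ↦ AB
    B ↦ AB
    C ↦ CB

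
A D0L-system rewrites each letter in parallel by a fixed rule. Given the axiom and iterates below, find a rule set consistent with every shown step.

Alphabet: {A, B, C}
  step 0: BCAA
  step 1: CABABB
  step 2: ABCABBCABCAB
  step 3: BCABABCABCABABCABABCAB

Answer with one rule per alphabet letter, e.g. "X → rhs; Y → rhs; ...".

A->B, B->CAB, C->A

  step 2 ⇒ step 3: ABCABBCABCAB ⇒ B·CAB·A·B·CAB·CAB·A·B·CAB·A·B·CAB
    A ↦ B
    B ↦ CAB
    C ↦ A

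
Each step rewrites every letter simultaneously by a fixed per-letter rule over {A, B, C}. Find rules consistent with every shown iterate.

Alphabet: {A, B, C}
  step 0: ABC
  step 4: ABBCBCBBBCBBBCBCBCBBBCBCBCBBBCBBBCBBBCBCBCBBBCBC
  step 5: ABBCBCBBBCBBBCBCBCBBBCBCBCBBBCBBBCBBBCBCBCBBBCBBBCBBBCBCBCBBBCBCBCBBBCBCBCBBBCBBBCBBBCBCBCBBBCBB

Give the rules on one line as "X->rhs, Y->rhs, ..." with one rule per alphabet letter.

A->AB, B->BC, C->BB

  step 4 ⇒ step 5: ABBCBCBBBCBBBCBCBCBBBCBCBCBBBCBBBCBBBCBCBCBBBCBC ⇒ AB·BC·BC·BB·BC·BB·BC·BC·BC·BB·BC·BC·BC·BB·BC·BB·BC·BB·BC·BC·BC·BB·BC·BB·BC·BB·BC·BC·BC·BB·BC·BC·BC·BB·BC·BC·BC·BB·BC·BB·BC·BB·BC·BC·BC·BB·BC·BB
    A ↦ AB
    B ↦ BC
    C ↦ BB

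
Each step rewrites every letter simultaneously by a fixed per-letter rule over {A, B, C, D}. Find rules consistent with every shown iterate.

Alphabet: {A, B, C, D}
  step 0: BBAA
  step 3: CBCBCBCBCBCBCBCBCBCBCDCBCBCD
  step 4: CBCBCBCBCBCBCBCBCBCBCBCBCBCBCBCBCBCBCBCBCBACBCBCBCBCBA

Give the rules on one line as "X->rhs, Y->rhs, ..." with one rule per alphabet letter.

  step 3 ⇒ step 4: CBCBCBCBCBCBCBCBCBCBCDCBCBCD ⇒ CB·CB·CB·CB·CB·CB·CB·CB·CB·CB·CB·CB·CB·CB·CB·CB·CB·CB·CB·CB·CB·A·CB·CB·CB·CB·CB·A
    B ↦ CB
    C ↦ CB
    D ↦ A
    A ↦ CD  (constrained at step 0)

A->CD, B->CB, C->CB, D->A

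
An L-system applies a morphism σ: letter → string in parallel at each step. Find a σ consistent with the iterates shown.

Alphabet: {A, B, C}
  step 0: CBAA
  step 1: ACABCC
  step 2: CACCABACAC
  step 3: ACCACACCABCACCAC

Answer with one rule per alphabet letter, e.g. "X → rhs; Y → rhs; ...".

  step 2 ⇒ step 3: CACCABACAC ⇒ AC·C·AC·AC·C·AB·C·AC·C·AC
    A ↦ C
    B ↦ AB
    C ↦ AC

A->C, B->AB, C->AC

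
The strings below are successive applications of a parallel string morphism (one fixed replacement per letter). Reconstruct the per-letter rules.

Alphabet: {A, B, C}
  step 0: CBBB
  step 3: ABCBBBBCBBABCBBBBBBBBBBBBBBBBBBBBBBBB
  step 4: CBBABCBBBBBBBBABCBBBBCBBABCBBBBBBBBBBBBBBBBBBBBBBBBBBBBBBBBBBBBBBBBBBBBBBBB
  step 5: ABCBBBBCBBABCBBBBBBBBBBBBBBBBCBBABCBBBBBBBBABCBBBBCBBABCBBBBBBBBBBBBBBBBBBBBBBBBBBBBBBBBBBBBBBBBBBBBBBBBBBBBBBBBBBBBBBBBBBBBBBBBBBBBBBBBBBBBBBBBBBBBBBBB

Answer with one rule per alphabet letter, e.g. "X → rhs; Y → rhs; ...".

  step 4 ⇒ step 5: CBBABCBBBBBBBBABCBBBBCBBABCBBBBBBBBBBBBBBBBBBBBBBBBBBBBBBBBBBBBBBBBBBBBBBBB ⇒ ABC·BB·BB·C·BB·ABC·BB·BB·BB·BB·BB·BB·BB·BB·C·BB·ABC·BB·BB·BB·BB·ABC·BB·BB·C·BB·ABC·BB·BB·BB·BB·BB·BB·BB·BB·BB·BB·BB·BB·BB·BB·BB·BB·BB·BB·BB·BB·BB·BB·BB·BB·BB·BB·BB·BB·BB·BB·BB·BB·BB·BB·BB·BB·BB·BB·BB·BB·BB·BB·BB·BB·BB·BB·BB·BB
    A ↦ C
    B ↦ BB
    C ↦ ABC

A->C, B->BB, C->ABC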